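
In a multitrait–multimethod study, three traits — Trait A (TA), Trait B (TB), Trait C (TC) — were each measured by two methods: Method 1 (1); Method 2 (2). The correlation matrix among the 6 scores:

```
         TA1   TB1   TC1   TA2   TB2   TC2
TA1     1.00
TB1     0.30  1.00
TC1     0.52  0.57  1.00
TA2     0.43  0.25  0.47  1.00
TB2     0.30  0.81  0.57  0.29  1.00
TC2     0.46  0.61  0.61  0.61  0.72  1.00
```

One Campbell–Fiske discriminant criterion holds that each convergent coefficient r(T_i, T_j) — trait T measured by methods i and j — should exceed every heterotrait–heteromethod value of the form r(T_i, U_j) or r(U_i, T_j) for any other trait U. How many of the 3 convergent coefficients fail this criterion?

Convergent coefficients and their comparison sets:
TA (methods 1·2): 0.43 vs {0.30, 0.25, 0.46, 0.47} → fail.
TB (methods 1·2): 0.81 vs {0.25, 0.30, 0.61, 0.57} → pass.
TC (methods 1·2): 0.61 vs {0.47, 0.46, 0.57, 0.61} → fail.
2 of 3 fail.

2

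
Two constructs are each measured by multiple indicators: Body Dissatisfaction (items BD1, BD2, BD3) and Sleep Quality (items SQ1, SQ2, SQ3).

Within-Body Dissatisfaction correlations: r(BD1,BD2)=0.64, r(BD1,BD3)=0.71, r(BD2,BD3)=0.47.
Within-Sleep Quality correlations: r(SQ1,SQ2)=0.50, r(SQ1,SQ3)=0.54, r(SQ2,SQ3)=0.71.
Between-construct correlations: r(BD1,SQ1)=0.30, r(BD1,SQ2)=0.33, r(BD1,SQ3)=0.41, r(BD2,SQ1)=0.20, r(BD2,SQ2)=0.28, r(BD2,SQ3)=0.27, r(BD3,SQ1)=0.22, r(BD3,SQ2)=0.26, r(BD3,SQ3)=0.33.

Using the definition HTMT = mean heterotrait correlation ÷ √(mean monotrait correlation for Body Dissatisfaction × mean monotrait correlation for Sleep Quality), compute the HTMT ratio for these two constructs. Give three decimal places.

0.486

Between-construct mean = 2.60/9 = 0.2889.
Mean within-BD = 1.82/3 = 0.6067; mean within-SQ = 1.75/3 = 0.5833.
Geometric mean = √(0.6067 × 0.5833) = 0.5949.
HTMT = 0.2889 / 0.5949 = 0.486.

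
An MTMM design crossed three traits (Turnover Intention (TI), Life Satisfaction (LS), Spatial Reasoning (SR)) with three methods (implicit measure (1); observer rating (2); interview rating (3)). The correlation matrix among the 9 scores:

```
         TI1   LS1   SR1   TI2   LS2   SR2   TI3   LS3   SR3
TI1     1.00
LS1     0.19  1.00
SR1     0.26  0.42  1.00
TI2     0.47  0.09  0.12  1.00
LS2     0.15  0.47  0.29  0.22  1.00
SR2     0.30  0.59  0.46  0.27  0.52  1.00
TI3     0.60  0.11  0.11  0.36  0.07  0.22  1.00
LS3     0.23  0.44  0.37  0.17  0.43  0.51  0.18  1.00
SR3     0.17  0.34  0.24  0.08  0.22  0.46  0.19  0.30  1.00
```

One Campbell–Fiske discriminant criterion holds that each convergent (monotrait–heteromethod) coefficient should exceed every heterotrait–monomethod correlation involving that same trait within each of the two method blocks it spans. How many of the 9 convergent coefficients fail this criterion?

5

Convergent coefficients and their comparison sets:
TI (methods 1·2): 0.47 vs {0.19, 0.22, 0.26, 0.27} → pass.
TI (methods 1·3): 0.60 vs {0.19, 0.18, 0.26, 0.19} → pass.
TI (methods 2·3): 0.36 vs {0.22, 0.18, 0.27, 0.19} → pass.
LS (methods 1·2): 0.47 vs {0.19, 0.22, 0.42, 0.52} → fail.
LS (methods 1·3): 0.44 vs {0.19, 0.18, 0.42, 0.30} → pass.
LS (methods 2·3): 0.43 vs {0.22, 0.18, 0.52, 0.30} → fail.
SR (methods 1·2): 0.46 vs {0.26, 0.27, 0.42, 0.52} → fail.
SR (methods 1·3): 0.24 vs {0.26, 0.19, 0.42, 0.30} → fail.
SR (methods 2·3): 0.46 vs {0.27, 0.19, 0.52, 0.30} → fail.
5 of 9 fail.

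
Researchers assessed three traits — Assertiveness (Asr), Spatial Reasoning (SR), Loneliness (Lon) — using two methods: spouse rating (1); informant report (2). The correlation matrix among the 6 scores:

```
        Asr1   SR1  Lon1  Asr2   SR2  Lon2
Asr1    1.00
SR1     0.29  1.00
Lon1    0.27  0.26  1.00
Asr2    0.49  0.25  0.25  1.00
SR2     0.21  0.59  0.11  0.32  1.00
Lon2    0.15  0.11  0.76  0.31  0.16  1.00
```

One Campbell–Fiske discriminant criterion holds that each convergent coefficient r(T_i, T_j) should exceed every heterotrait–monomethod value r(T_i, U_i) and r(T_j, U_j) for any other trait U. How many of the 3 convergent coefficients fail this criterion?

Convergent coefficients and their comparison sets:
Asr (methods 1·2): 0.49 vs {0.29, 0.32, 0.27, 0.31} → pass.
SR (methods 1·2): 0.59 vs {0.29, 0.32, 0.26, 0.16} → pass.
Lon (methods 1·2): 0.76 vs {0.27, 0.31, 0.26, 0.16} → pass.
0 of 3 fail.

0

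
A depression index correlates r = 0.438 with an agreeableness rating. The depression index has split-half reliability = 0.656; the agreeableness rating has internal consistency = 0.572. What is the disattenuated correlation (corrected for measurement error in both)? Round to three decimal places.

r_true = r_obs / √(r_xx · r_yy) = 0.438 / √(0.656 × 0.572) = 0.438 / √0.375232 = 0.438 / 0.6126 ≈ 0.715.

0.715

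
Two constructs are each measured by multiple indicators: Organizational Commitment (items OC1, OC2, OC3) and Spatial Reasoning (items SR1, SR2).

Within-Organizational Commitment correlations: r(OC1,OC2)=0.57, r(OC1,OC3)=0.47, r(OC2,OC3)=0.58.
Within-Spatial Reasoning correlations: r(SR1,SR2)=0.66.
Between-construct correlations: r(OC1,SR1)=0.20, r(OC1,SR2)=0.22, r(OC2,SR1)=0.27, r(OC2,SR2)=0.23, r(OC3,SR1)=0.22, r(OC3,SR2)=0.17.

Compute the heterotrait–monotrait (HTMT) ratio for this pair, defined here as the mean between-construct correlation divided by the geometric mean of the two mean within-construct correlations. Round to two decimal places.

0.37

Between-construct mean = 1.31/6 = 0.2183.
Mean within-OC = 1.62/3 = 0.5400; mean within-SR = 0.66/1 = 0.6600.
Geometric mean = √(0.5400 × 0.6600) = 0.5970.
HTMT = 0.2183 / 0.5970 = 0.37.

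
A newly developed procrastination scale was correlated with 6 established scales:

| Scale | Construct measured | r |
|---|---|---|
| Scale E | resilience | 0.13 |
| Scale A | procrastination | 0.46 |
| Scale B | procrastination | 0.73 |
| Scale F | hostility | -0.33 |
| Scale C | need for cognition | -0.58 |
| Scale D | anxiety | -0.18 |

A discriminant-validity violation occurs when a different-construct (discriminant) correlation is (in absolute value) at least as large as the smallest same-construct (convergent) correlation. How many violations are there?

1

Convergent (same construct = procrastination): Scale A, Scale B.
Smallest convergent = 0.46. Discriminant |r|: 0.13, 0.33, 0.58, 0.18; count ≥ 0.46 → 1.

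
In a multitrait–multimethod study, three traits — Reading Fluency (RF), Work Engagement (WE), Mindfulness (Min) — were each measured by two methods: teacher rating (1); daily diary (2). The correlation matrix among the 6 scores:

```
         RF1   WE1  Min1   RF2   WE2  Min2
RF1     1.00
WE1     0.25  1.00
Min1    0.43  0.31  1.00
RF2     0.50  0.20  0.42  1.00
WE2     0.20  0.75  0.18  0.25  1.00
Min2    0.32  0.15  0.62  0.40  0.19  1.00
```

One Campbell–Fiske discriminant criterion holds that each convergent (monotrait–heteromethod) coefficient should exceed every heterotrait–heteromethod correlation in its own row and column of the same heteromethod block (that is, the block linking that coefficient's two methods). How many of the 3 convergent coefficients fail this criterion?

Checking each validity diagonal entry against its comparison values:
RF (methods 1·2): 0.50 vs {0.20, 0.20, 0.32, 0.42} → pass.
WE (methods 1·2): 0.75 vs {0.20, 0.20, 0.15, 0.18} → pass.
Min (methods 1·2): 0.62 vs {0.42, 0.32, 0.18, 0.15} → pass.
0 of 3 fail.

0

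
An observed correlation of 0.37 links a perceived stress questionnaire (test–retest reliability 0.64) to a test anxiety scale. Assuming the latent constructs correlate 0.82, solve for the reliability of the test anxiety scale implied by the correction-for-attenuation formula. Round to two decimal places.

0.32

r_true = r_obs / √(r_xx · r_yy) ⇒ 0.82 = 0.37 / √(0.64 · r_yy).
√(0.64 · r_yy) = 0.37 / 0.82 = 0.4512; 0.64 · r_yy = 0.2036; r_yy = 0.2036 / 0.64 ≈ 0.32.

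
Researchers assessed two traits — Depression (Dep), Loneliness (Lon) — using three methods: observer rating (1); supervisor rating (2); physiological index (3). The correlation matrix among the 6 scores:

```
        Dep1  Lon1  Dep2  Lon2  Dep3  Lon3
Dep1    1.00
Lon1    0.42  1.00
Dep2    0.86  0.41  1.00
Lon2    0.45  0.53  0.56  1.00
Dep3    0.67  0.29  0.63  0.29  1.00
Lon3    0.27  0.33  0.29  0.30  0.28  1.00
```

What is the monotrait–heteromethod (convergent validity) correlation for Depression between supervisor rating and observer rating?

0.86

Same trait (Dep), different methods: r(Dep2, Dep1) = 0.86.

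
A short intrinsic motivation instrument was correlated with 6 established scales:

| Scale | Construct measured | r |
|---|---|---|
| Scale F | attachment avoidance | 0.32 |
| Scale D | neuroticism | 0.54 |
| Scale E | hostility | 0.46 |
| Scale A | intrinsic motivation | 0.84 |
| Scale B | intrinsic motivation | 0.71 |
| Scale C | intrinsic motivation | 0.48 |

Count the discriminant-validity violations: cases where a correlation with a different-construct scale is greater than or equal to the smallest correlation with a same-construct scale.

1

Convergent (same construct = intrinsic motivation): Scale A, Scale B, Scale C.
Smallest convergent = 0.48. Discriminant values: 0.32, 0.54, 0.46; count ≥ 0.48 → 1.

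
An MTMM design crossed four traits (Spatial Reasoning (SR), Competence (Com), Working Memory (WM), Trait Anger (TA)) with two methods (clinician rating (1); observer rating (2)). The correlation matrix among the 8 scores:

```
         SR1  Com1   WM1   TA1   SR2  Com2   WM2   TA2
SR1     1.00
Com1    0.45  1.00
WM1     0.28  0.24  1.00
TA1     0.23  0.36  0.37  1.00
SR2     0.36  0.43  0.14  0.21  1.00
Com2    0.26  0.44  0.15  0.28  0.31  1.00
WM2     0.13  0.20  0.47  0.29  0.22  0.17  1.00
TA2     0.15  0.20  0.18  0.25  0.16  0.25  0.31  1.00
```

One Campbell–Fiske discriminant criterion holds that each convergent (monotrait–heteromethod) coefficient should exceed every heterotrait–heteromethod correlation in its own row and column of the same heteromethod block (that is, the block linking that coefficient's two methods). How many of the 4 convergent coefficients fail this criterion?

Each convergent coefficient versus the relevant comparison correlations:
SR (methods 1·2): 0.36 vs {0.26, 0.43, 0.13, 0.14, 0.15, 0.21} → fail.
Com (methods 1·2): 0.44 vs {0.43, 0.26, 0.20, 0.15, 0.20, 0.28} → pass.
WM (methods 1·2): 0.47 vs {0.14, 0.13, 0.15, 0.20, 0.18, 0.29} → pass.
TA (methods 1·2): 0.25 vs {0.21, 0.15, 0.28, 0.20, 0.29, 0.18} → fail.
2 of 4 fail.

2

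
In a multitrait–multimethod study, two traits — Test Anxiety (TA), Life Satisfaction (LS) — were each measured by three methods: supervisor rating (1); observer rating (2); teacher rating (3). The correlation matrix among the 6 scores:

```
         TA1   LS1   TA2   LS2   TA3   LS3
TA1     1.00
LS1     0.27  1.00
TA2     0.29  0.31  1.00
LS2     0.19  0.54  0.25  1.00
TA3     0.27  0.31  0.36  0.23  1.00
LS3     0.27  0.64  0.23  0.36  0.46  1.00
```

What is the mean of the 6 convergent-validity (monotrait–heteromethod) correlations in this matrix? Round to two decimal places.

0.41

Convergent values: 0.29, 0.27, 0.36, 0.54, 0.64, 0.36; mean = 2.46/6 = 0.41.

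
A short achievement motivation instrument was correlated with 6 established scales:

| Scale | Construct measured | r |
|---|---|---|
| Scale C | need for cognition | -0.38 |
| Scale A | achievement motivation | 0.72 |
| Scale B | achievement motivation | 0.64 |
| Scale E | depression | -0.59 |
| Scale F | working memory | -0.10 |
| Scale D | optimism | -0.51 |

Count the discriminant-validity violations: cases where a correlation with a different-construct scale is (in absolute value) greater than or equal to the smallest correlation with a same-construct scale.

Convergent (same construct = achievement motivation): Scale A, Scale B.
Smallest convergent = 0.64. Discriminant |r|: 0.38, 0.59, 0.10, 0.51; count ≥ 0.64 → 0.

0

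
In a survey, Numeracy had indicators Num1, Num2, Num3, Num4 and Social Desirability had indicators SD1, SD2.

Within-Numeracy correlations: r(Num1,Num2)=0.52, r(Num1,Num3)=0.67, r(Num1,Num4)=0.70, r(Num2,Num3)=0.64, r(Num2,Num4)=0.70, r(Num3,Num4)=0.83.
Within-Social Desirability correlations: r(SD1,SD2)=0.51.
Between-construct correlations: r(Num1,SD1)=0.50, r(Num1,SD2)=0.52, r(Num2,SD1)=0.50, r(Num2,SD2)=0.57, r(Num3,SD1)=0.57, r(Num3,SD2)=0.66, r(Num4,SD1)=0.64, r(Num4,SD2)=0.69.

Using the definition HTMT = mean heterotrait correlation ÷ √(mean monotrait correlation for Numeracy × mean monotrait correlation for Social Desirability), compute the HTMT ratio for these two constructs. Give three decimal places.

Between-construct mean = 4.65/8 = 0.5813.
Mean within-Num = 4.06/6 = 0.6767; mean within-SD = 0.51/1 = 0.5100.
Geometric mean = √(0.6767 × 0.5100) = 0.5875.
HTMT = 0.5813 / 0.5875 = 0.989.

0.989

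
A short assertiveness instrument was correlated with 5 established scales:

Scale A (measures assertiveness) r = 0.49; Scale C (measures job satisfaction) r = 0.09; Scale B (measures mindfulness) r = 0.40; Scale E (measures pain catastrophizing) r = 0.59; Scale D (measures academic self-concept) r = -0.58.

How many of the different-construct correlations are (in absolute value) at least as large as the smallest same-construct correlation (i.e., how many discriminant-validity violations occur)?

Convergent (same construct = assertiveness): Scale A.
Smallest convergent = 0.49. Discriminant |r|: 0.09, 0.40, 0.59, 0.58; count ≥ 0.49 → 2.

2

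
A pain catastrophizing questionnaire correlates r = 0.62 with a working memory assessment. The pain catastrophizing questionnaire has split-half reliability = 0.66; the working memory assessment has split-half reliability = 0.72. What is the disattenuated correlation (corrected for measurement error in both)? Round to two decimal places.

0.90

r_true = r_obs / √(r_xx · r_yy) = 0.62 / √(0.66 × 0.72) = 0.62 / √0.4752 = 0.62 / 0.6893 ≈ 0.90.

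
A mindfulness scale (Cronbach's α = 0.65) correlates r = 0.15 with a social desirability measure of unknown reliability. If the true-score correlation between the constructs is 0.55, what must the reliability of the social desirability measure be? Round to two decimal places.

0.11

r_true = r_obs / √(r_xx · r_yy) ⇒ 0.55 = 0.15 / √(0.65 · r_yy).
√(0.65 · r_yy) = 0.15 / 0.55 = 0.2727; 0.65 · r_yy = 0.0744; r_yy = 0.0744 / 0.65 ≈ 0.11.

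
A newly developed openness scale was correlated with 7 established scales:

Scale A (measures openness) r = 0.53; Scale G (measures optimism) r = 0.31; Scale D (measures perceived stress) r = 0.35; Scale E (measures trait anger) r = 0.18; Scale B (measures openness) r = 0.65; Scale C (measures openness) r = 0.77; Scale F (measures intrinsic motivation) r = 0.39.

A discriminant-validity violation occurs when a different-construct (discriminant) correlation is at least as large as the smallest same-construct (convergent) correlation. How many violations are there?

0

Convergent (same construct = openness): Scale A, Scale B, Scale C.
Smallest convergent = 0.53. Discriminant values: 0.31, 0.35, 0.18, 0.39; count ≥ 0.53 → 0.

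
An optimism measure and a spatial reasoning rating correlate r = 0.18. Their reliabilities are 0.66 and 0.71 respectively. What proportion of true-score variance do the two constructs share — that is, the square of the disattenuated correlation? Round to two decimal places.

0.07

Disattenuated r = 0.18 / √(0.66 × 0.71) = 0.18 / 0.6845 = 0.2630.
Shared true-score variance = 0.2630² = 0.0692 ≈ 0.07.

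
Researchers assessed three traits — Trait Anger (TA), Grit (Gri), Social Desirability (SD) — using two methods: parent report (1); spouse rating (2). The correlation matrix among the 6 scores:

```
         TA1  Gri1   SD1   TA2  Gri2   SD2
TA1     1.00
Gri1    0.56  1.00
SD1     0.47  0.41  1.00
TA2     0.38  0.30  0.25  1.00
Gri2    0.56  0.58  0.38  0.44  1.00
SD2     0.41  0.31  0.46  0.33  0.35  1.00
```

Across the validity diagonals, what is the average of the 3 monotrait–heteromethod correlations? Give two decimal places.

Convergent values: 0.38, 0.58, 0.46; mean = 1.42/3 = 0.47.

0.47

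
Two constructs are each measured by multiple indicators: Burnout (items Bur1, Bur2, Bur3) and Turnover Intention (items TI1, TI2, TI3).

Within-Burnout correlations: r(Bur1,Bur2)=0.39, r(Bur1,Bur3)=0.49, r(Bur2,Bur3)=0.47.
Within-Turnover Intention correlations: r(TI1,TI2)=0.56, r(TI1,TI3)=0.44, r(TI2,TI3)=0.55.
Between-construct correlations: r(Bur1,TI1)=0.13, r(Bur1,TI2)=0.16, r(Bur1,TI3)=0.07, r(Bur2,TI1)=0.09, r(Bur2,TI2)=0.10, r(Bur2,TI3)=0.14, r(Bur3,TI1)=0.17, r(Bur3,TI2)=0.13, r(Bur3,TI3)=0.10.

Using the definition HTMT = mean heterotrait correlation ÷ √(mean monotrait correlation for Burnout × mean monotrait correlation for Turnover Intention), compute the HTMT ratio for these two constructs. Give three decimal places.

Between-construct mean = 1.09/9 = 0.1211.
Mean within-Bur = 1.35/3 = 0.4500; mean within-TI = 1.55/3 = 0.5167.
Geometric mean = √(0.4500 × 0.5167) = 0.4822.
HTMT = 0.1211 / 0.4822 = 0.251.

0.251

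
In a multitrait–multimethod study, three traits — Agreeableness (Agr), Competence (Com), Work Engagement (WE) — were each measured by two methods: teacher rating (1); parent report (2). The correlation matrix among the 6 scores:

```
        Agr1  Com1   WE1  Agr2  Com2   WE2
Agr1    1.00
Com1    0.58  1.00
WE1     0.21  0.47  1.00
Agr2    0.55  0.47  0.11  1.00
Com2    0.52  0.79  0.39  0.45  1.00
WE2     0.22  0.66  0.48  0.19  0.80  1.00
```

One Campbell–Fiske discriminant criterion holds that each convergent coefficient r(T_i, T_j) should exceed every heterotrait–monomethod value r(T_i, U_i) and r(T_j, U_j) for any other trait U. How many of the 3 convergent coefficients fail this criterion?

3

Convergent coefficients and their comparison sets:
Agr (methods 1·2): 0.55 vs {0.58, 0.45, 0.21, 0.19} → fail.
Com (methods 1·2): 0.79 vs {0.58, 0.45, 0.47, 0.80} → fail.
WE (methods 1·2): 0.48 vs {0.21, 0.19, 0.47, 0.80} → fail.
3 of 3 fail.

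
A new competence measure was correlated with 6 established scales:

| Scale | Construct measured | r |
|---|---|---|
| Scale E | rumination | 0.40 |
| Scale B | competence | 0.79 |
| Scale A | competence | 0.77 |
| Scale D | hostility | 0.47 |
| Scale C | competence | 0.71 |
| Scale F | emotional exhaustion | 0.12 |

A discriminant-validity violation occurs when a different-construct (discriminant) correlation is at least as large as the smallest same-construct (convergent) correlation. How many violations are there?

Convergent (same construct = competence): Scale B, Scale A, Scale C.
Smallest convergent = 0.71. Discriminant values: 0.40, 0.47, 0.12; count ≥ 0.71 → 0.

0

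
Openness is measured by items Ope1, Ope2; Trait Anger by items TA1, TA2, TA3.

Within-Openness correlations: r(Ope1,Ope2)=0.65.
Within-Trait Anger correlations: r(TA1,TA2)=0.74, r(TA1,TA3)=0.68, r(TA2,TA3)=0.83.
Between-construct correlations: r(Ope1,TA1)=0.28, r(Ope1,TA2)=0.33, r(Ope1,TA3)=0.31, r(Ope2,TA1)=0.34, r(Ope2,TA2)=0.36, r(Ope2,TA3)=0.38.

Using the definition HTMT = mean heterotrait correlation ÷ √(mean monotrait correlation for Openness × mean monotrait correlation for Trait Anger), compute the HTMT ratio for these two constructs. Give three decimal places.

Mean between = 2.00/6 = 0.3333.
Mean within-Ope = 0.65/1 = 0.6500; mean within-TA = 2.25/3 = 0.7500.
Geometric mean = √(0.6500 × 0.7500) = 0.6982.
HTMT = 0.3333 / 0.6982 = 0.477.

0.477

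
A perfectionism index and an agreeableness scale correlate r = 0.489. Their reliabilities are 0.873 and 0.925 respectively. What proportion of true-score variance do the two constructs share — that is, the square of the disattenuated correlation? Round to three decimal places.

Disattenuated r = 0.489 / √(0.873 × 0.925) = 0.489 / 0.8986 = 0.5442.
Shared true-score variance = 0.5442² = 0.2962 ≈ 0.296.

0.296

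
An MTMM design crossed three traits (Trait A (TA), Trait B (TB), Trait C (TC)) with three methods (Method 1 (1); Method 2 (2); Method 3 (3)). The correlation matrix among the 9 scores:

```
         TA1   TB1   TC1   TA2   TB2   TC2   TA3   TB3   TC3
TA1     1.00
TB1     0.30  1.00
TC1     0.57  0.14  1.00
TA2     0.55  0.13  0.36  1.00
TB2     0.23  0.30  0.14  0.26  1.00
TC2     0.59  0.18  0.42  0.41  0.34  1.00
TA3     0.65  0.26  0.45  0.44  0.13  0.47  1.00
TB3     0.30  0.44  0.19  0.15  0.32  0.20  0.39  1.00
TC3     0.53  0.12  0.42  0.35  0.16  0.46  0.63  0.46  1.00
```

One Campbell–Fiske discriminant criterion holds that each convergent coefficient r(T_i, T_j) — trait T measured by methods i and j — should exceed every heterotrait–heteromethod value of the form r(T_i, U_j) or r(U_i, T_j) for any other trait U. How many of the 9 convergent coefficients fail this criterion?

Each convergent coefficient versus the relevant comparison correlations:
TA (methods 1·2): 0.55 vs {0.23, 0.13, 0.59, 0.36} → fail.
TA (methods 1·3): 0.65 vs {0.30, 0.26, 0.53, 0.45} → pass.
TA (methods 2·3): 0.44 vs {0.15, 0.13, 0.35, 0.47} → fail.
TB (methods 1·2): 0.30 vs {0.13, 0.23, 0.18, 0.14} → pass.
TB (methods 1·3): 0.44 vs {0.26, 0.30, 0.12, 0.19} → pass.
TB (methods 2·3): 0.32 vs {0.13, 0.15, 0.16, 0.20} → pass.
TC (methods 1·2): 0.42 vs {0.36, 0.59, 0.14, 0.18} → fail.
TC (methods 1·3): 0.42 vs {0.45, 0.53, 0.19, 0.12} → fail.
TC (methods 2·3): 0.46 vs {0.47, 0.35, 0.20, 0.16} → fail.
5 of 9 fail.

5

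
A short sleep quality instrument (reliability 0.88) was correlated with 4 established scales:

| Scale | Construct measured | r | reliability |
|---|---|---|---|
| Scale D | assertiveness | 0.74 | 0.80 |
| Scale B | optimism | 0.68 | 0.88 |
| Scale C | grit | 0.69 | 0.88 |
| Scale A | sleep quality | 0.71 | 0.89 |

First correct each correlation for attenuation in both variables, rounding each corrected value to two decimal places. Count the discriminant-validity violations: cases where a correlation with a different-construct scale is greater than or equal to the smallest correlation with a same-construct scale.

Disattenuated r (r / √(r_scale · r_new)):
  Scale D (disc): 0.74 / √(0.80·0.88) = 0.88
  Scale B (disc): 0.68 / √(0.88·0.88) = 0.77
  Scale C (disc): 0.69 / √(0.88·0.88) = 0.78
  Scale A (conv): 0.71 / √(0.89·0.88) = 0.80
Smallest convergent = 0.80. Discriminant values: 0.88, 0.77, 0.78; count ≥ 0.80 → 1.

1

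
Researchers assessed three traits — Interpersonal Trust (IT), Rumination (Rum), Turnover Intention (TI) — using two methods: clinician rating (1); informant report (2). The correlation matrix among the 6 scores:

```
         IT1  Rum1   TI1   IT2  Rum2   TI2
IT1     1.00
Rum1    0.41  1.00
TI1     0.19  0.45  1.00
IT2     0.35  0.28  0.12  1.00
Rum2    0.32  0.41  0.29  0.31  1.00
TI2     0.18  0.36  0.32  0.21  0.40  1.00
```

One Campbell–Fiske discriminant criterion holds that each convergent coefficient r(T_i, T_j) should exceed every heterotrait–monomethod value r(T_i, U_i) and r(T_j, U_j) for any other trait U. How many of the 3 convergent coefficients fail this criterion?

Convergent coefficients and their comparison sets:
IT (methods 1·2): 0.35 vs {0.41, 0.31, 0.19, 0.21} → fail.
Rum (methods 1·2): 0.41 vs {0.41, 0.31, 0.45, 0.40} → fail.
TI (methods 1·2): 0.32 vs {0.19, 0.21, 0.45, 0.40} → fail.
3 of 3 fail.

3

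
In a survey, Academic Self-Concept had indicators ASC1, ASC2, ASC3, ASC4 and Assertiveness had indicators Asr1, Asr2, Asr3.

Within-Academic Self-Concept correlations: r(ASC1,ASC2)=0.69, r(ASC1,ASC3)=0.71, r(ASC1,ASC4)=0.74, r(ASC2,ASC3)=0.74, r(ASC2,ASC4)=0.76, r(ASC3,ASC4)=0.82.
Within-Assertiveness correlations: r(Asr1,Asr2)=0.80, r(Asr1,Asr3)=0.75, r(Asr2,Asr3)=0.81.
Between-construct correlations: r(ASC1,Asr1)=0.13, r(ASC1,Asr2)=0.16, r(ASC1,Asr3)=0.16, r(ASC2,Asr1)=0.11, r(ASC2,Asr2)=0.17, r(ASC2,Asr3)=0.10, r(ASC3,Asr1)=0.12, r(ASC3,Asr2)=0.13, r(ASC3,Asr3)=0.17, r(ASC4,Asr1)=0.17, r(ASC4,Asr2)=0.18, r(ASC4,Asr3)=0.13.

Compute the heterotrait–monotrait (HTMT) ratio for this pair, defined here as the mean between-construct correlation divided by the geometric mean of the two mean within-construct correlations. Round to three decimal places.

0.189

Mean heterotrait r = 1.73/12 = 0.1442.
Mean within-ASC = 4.46/6 = 0.7433; mean within-Asr = 2.36/3 = 0.7867.
Geometric mean = √(0.7433 × 0.7867) = 0.7647.
HTMT = 0.1442 / 0.7647 = 0.189.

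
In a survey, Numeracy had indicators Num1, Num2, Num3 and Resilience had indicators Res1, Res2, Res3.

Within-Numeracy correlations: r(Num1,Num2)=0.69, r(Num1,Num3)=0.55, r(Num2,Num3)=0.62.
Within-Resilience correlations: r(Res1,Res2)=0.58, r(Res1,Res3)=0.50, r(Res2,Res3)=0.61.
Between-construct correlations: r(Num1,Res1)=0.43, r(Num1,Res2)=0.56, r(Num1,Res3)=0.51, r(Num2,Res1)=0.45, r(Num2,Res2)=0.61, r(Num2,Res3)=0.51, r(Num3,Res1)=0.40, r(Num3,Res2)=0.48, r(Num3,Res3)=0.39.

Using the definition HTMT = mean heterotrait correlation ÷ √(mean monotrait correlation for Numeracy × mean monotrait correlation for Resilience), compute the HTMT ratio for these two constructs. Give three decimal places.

0.816

Between-construct mean = 4.34/9 = 0.4822.
Mean within-Num = 1.86/3 = 0.6200; mean within-Res = 1.69/3 = 0.5633.
Geometric mean = √(0.6200 × 0.5633) = 0.5910.
HTMT = 0.4822 / 0.5910 = 0.816.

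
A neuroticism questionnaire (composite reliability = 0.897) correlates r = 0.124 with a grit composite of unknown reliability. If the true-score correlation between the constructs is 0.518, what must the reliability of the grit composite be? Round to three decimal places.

r_true = r_obs / √(r_xx · r_yy) ⇒ 0.518 = 0.124 / √(0.897 · r_yy).
√(0.897 · r_yy) = 0.124 / 0.518 = 0.2394; 0.897 · r_yy = 0.0573; r_yy = 0.0573 / 0.897 ≈ 0.064.

0.064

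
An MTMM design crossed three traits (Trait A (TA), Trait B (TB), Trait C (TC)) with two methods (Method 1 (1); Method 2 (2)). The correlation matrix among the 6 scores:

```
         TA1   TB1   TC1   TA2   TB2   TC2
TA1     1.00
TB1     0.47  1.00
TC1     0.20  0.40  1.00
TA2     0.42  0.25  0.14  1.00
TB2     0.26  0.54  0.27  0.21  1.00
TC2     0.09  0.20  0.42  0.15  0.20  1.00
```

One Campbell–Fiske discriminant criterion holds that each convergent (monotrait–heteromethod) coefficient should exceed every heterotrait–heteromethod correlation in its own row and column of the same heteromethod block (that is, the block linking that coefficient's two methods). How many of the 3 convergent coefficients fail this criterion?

Convergent coefficients and their comparison sets:
TA (methods 1·2): 0.42 vs {0.26, 0.25, 0.09, 0.14} → pass.
TB (methods 1·2): 0.54 vs {0.25, 0.26, 0.20, 0.27} → pass.
TC (methods 1·2): 0.42 vs {0.14, 0.09, 0.27, 0.20} → pass.
0 of 3 fail.

0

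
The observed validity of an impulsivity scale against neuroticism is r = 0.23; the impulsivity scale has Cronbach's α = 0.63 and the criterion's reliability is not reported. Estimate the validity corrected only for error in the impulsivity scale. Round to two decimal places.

0.29

Single correction: r_c = r_obs / √r_xx = 0.23 / √0.63 = 0.23 / 0.7937 ≈ 0.29.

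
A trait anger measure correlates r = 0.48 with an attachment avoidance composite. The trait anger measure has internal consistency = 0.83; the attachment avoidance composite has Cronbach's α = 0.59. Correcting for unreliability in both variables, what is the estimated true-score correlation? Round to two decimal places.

r_true = r_obs / √(r_xx · r_yy) = 0.48 / √(0.83 × 0.59) = 0.48 / √0.4897 = 0.48 / 0.6998 ≈ 0.69.

0.69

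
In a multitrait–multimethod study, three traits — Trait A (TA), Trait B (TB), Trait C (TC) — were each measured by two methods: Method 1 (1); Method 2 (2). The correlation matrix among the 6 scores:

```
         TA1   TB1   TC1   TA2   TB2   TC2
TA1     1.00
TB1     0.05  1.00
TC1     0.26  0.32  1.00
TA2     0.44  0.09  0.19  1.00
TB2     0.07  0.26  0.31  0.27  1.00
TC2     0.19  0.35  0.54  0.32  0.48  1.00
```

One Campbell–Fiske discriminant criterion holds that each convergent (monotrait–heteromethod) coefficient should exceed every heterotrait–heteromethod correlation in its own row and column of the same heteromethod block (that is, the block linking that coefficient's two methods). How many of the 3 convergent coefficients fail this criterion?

1

Each convergent coefficient versus the relevant comparison correlations:
TA (methods 1·2): 0.44 vs {0.07, 0.09, 0.19, 0.19} → pass.
TB (methods 1·2): 0.26 vs {0.09, 0.07, 0.35, 0.31} → fail.
TC (methods 1·2): 0.54 vs {0.19, 0.19, 0.31, 0.35} → pass.
1 of 3 fail.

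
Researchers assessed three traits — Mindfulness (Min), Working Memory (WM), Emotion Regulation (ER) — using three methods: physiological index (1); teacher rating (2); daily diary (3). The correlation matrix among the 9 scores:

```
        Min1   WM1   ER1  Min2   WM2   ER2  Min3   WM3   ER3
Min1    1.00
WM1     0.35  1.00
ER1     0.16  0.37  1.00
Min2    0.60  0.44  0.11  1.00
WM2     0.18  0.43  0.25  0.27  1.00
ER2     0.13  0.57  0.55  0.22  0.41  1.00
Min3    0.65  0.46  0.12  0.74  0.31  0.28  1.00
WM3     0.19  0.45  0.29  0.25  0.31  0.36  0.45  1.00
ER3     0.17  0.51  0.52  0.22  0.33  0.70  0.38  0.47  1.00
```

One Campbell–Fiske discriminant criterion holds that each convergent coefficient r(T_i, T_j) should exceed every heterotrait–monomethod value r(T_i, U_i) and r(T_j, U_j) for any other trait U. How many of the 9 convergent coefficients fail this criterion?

2

Convergent coefficients and their comparison sets:
Min (methods 1·2): 0.60 vs {0.35, 0.27, 0.16, 0.22} → pass.
Min (methods 1·3): 0.65 vs {0.35, 0.45, 0.16, 0.38} → pass.
Min (methods 2·3): 0.74 vs {0.27, 0.45, 0.22, 0.38} → pass.
WM (methods 1·2): 0.43 vs {0.35, 0.27, 0.37, 0.41} → pass.
WM (methods 1·3): 0.45 vs {0.35, 0.45, 0.37, 0.47} → fail.
WM (methods 2·3): 0.31 vs {0.27, 0.45, 0.41, 0.47} → fail.
ER (methods 1·2): 0.55 vs {0.16, 0.22, 0.37, 0.41} → pass.
ER (methods 1·3): 0.52 vs {0.16, 0.38, 0.37, 0.47} → pass.
ER (methods 2·3): 0.70 vs {0.22, 0.38, 0.41, 0.47} → pass.
2 of 9 fail.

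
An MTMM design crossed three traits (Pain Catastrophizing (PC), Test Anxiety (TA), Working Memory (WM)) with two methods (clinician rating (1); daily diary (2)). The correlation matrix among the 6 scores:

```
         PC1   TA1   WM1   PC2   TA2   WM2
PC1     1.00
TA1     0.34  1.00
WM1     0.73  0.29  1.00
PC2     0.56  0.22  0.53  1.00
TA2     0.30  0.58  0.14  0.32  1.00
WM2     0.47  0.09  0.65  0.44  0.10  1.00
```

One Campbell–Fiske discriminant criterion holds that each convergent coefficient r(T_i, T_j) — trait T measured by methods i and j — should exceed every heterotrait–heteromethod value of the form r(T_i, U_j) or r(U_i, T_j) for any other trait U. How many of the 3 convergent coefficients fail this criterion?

0

Each convergent coefficient versus the relevant comparison correlations:
PC (methods 1·2): 0.56 vs {0.30, 0.22, 0.47, 0.53} → pass.
TA (methods 1·2): 0.58 vs {0.22, 0.30, 0.09, 0.14} → pass.
WM (methods 1·2): 0.65 vs {0.53, 0.47, 0.14, 0.09} → pass.
0 of 3 fail.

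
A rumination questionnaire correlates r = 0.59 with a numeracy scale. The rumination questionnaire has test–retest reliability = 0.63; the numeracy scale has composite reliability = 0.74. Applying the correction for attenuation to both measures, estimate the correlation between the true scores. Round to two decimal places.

0.86

r_true = r_obs / √(r_xx · r_yy) = 0.59 / √(0.63 × 0.74) = 0.59 / √0.4662 = 0.59 / 0.6828 ≈ 0.86.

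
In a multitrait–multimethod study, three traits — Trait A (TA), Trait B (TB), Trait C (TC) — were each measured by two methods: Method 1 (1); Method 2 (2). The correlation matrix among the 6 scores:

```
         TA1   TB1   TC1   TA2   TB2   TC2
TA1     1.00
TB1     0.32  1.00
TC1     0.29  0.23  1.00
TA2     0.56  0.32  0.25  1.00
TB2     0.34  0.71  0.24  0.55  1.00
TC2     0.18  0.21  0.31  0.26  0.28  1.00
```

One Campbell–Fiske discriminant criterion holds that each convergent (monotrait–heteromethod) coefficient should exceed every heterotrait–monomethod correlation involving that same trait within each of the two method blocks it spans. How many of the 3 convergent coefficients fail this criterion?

0

Each convergent coefficient versus the relevant comparison correlations:
TA (methods 1·2): 0.56 vs {0.32, 0.55, 0.29, 0.26} → pass.
TB (methods 1·2): 0.71 vs {0.32, 0.55, 0.23, 0.28} → pass.
TC (methods 1·2): 0.31 vs {0.29, 0.26, 0.23, 0.28} → pass.
0 of 3 fail.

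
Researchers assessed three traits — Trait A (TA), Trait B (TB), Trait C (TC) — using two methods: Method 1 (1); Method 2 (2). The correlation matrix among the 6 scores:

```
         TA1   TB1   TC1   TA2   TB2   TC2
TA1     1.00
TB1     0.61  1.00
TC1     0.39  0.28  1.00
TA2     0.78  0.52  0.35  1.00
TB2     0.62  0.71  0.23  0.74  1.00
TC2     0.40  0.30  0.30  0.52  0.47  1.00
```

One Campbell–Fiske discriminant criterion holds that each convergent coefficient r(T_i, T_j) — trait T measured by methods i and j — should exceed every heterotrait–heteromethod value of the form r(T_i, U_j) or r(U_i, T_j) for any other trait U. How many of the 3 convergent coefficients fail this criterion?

1

Checking each validity diagonal entry against its comparison values:
TA (methods 1·2): 0.78 vs {0.62, 0.52, 0.40, 0.35} → pass.
TB (methods 1·2): 0.71 vs {0.52, 0.62, 0.30, 0.23} → pass.
TC (methods 1·2): 0.30 vs {0.35, 0.40, 0.23, 0.30} → fail.
1 of 3 fail.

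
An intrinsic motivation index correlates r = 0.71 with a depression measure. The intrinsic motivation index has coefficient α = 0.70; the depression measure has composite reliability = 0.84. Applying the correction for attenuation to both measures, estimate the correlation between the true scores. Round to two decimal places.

r_true = r_obs / √(r_xx · r_yy) = 0.71 / √(0.70 × 0.84) = 0.71 / √0.5880 = 0.71 / 0.7668 ≈ 0.93.

0.93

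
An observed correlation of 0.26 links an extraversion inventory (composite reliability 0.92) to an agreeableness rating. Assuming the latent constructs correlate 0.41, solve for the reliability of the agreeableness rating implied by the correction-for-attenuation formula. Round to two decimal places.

r_true = r_obs / √(r_xx · r_yy) ⇒ 0.41 = 0.26 / √(0.92 · r_yy).
√(0.92 · r_yy) = 0.26 / 0.41 = 0.6341; 0.92 · r_yy = 0.4021; r_yy = 0.4021 / 0.92 ≈ 0.44.

0.44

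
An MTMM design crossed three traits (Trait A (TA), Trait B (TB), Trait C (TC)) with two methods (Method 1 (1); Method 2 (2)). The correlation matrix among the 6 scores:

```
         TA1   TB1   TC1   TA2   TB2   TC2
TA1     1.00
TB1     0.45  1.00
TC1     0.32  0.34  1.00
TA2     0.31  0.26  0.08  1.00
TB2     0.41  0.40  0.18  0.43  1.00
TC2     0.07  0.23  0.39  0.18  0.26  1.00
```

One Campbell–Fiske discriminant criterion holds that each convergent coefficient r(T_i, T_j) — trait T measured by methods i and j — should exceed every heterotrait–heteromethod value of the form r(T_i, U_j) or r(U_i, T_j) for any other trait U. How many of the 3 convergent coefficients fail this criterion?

2

Checking each validity diagonal entry against its comparison values:
TA (methods 1·2): 0.31 vs {0.41, 0.26, 0.07, 0.08} → fail.
TB (methods 1·2): 0.40 vs {0.26, 0.41, 0.23, 0.18} → fail.
TC (methods 1·2): 0.39 vs {0.08, 0.07, 0.18, 0.23} → pass.
2 of 3 fail.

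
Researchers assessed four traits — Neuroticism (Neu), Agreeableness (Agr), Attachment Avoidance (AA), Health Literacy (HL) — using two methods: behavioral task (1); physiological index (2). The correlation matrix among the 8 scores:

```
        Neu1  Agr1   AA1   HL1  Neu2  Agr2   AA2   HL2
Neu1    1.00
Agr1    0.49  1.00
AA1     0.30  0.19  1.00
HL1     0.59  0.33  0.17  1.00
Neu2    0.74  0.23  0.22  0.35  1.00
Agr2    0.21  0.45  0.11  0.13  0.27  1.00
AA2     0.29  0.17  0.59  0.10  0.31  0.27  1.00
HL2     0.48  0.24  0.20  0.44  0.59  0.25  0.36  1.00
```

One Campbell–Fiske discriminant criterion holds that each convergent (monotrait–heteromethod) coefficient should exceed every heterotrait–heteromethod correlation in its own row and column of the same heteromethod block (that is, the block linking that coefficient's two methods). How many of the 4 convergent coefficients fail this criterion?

1

Each convergent coefficient versus the relevant comparison correlations:
Neu (methods 1·2): 0.74 vs {0.21, 0.23, 0.29, 0.22, 0.48, 0.35} → pass.
Agr (methods 1·2): 0.45 vs {0.23, 0.21, 0.17, 0.11, 0.24, 0.13} → pass.
AA (methods 1·2): 0.59 vs {0.22, 0.29, 0.11, 0.17, 0.20, 0.10} → pass.
HL (methods 1·2): 0.44 vs {0.35, 0.48, 0.13, 0.24, 0.10, 0.20} → fail.
1 of 4 fail.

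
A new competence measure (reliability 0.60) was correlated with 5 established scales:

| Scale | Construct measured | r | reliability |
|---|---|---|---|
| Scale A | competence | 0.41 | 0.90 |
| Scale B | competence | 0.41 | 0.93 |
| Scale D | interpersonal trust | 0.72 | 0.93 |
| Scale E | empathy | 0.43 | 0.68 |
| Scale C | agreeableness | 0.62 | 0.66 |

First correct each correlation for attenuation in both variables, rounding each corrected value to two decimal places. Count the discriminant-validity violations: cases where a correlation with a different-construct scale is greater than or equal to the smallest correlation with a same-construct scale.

Disattenuated r (r / √(r_scale · r_new)):
  Scale A (conv): 0.41 / √(0.90·0.60) = 0.56
  Scale B (conv): 0.41 / √(0.93·0.60) = 0.55
  Scale D (disc): 0.72 / √(0.93·0.60) = 0.96
  Scale E (disc): 0.43 / √(0.68·0.60) = 0.67
  Scale C (disc): 0.62 / √(0.66·0.60) = 0.99
Smallest convergent = 0.55. Discriminant values: 0.96, 0.67, 0.99; count ≥ 0.55 → 3.

3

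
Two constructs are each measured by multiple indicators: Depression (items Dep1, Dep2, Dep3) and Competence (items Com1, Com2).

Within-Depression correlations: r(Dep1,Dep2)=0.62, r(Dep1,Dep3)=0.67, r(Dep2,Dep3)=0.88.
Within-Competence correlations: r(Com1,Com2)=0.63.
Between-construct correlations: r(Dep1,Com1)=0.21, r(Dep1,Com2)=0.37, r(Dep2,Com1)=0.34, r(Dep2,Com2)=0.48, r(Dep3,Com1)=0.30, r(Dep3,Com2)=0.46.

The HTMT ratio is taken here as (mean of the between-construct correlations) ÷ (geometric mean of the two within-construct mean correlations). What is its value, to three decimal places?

0.533

Mean between = 2.16/6 = 0.3600.
Mean within-Dep = 2.17/3 = 0.7233; mean within-Com = 0.63/1 = 0.6300.
Geometric mean = √(0.7233 × 0.6300) = 0.6750.
HTMT = 0.3600 / 0.6750 = 0.533.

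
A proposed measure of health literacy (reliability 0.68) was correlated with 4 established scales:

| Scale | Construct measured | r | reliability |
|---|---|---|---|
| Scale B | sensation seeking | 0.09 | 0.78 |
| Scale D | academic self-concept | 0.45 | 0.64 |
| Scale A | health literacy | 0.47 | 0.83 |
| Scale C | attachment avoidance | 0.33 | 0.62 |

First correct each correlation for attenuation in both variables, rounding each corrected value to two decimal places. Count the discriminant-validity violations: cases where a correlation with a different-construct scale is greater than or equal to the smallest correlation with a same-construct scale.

1

Disattenuated r (r / √(r_scale · r_new)):
  Scale B (disc): 0.09 / √(0.78·0.68) = 0.12
  Scale D (disc): 0.45 / √(0.64·0.68) = 0.68
  Scale A (conv): 0.47 / √(0.83·0.68) = 0.63
  Scale C (disc): 0.33 / √(0.62·0.68) = 0.51
Smallest convergent = 0.63. Discriminant values: 0.12, 0.68, 0.51; count ≥ 0.63 → 1.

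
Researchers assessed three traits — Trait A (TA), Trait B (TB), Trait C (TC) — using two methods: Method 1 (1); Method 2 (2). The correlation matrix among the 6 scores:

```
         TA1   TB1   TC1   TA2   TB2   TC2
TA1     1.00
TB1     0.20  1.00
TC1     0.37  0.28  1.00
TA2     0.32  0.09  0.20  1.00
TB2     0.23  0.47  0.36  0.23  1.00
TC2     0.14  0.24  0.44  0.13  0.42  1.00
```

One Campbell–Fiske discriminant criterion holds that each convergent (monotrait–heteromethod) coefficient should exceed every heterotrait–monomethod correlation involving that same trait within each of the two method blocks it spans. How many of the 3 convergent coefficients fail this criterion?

1

Each convergent coefficient versus the relevant comparison correlations:
TA (methods 1·2): 0.32 vs {0.20, 0.23, 0.37, 0.13} → fail.
TB (methods 1·2): 0.47 vs {0.20, 0.23, 0.28, 0.42} → pass.
TC (methods 1·2): 0.44 vs {0.37, 0.13, 0.28, 0.42} → pass.
1 of 3 fail.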